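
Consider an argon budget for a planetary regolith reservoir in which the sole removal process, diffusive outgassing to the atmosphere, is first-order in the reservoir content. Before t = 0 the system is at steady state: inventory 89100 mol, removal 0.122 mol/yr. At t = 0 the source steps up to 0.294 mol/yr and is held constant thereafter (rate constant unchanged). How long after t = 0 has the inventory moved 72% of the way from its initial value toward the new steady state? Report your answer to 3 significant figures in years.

τ = M₀/F₀ = 89100/0.122 = 730300 yr.
The remaining gap fraction is e^(−t/τ); 72% covered ⇒ e^(−t/τ) = 0.280.
t = −τ ln(0.280) = 730300 × 1.273 = 929700 yr.

930000 yr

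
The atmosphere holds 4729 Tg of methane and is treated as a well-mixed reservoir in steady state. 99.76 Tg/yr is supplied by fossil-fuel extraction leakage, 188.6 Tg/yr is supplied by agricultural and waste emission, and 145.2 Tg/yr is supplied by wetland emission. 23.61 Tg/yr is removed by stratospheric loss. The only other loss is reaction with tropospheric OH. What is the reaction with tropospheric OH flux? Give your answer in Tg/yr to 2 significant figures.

410 Tg/yr

At steady state ΣF_in = ΣF_out.
ΣF_in = 99.76 + 188.6 + 145.2 = 433.56 Tg/yr.
Reaction with tropospheric OH flux = ΣF_in − (23.61) = 433.56 − 23.61 = 409.9 Tg/yr.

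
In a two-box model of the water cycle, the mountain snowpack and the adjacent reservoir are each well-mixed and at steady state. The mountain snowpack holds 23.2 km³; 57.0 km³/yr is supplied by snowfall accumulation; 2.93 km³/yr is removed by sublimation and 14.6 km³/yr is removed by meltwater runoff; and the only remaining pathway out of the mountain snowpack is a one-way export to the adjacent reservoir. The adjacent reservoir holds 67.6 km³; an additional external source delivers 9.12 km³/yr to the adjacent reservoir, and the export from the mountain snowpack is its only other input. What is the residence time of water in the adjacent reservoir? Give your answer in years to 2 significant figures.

Balance the mountain snowpack: ΣF_in = 57.000 km³/yr.
Export to the adjacent reservoir = ΣF_in − (2.93 + 14.6) = 39.470 km³/yr.
Total input to the adjacent reservoir = 39.470 + 9.12 = 48.590 km³/yr; at steady state this equals its total output.
τ = M / F = 67.6 / 48.590 = 1.391 yr.

1.4 yr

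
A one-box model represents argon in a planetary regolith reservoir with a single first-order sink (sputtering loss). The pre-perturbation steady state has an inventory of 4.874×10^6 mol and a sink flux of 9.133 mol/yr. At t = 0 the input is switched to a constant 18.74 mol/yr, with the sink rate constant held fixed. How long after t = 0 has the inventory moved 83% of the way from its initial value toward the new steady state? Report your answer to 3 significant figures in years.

946000 yr

τ = M₀/F₀ = 4.874×10^6/9.133 = 533700 yr.
The remaining gap fraction is e^(−t/τ); 83% covered ⇒ e^(−t/τ) = 0.170.
t = −τ ln(0.170) = 533700 × 1.772 = 945600 yr.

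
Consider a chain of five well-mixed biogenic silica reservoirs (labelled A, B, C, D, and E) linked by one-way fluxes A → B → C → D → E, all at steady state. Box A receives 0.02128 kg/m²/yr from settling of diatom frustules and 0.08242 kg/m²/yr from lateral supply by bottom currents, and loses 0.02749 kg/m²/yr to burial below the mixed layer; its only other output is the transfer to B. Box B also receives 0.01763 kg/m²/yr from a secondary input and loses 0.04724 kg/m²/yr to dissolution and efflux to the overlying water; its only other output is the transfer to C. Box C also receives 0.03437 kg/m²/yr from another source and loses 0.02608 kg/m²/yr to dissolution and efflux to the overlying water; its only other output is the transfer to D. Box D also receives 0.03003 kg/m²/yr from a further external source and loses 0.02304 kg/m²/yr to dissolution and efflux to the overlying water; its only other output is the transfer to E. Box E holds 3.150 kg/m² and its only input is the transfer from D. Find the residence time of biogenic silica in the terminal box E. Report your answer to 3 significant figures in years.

Box A: F(A→B) = (0.02128 + 0.08242) − 0.02749 = 0.076210 kg/m²/yr.
Box B: F(B→C) = (0.076210 + 0.01763) − 0.04724 = 0.046600 kg/m²/yr.
Box C: F(C→D) = (0.046600 + 0.03437) − 0.02608 = 0.054890 kg/m²/yr.
Box D: F(D→E) = (0.054890 + 0.03003) − 0.02304 = 0.061880 kg/m²/yr.
Box E throughput = its input = 0.061880 kg/m²/yr; τ = 3.150 / 0.061880 = 50.90 yr.

50.9 yr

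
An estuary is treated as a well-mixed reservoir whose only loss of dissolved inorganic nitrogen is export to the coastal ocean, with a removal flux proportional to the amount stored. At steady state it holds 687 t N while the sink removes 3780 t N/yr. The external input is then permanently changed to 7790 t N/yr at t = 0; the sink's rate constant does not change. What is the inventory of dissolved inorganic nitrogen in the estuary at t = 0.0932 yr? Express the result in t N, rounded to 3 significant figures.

Residence time τ = M₀/F₀ = 0.1817 yr. The eventual steady state is M_∞ = M₀·(F₁/F₀) = 687 × 7790/3780 = 1415.8 t N.
The anomaly ΔM(t) = M(t) − M_∞ decays as ΔM₀·e^(−t/τ) with ΔM₀ = 687 − 1415.8 = −728.8 t N.
At t = 0.0932 yr, e^(−t/τ) = e^(−0.5128) = 0.5988, so ΔM = −436.4 t N and M = 1415.8 − 436.4 = 979.38 t N.

979 t N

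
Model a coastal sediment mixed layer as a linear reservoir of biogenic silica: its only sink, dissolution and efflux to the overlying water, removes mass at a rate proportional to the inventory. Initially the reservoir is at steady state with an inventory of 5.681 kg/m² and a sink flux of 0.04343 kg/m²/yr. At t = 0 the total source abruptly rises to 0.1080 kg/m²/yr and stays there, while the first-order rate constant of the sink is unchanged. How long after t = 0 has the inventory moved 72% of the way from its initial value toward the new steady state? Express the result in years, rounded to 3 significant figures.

τ = M₀/F₀ = 5.681/0.04343 = 130.8 yr.
The remaining gap fraction is e^(−t/τ); 72% covered ⇒ e^(−t/τ) = 0.280.
t = −τ ln(0.280) = 130.8 × 1.273 = 166.5 yr.

167 yr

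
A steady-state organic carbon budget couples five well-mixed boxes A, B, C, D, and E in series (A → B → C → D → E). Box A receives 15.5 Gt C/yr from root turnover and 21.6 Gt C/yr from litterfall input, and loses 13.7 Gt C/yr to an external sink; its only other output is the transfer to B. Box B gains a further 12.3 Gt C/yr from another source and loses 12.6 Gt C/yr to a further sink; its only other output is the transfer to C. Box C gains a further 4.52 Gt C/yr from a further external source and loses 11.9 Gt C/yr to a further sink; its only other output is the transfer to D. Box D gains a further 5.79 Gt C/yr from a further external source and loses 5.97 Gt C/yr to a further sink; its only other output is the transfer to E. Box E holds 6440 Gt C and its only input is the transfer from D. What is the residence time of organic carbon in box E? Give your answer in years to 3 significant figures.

414 yr

Box A: F(A→B) = (15.5 + 21.6) − 13.7 = 23.400 Gt C/yr.
Box B: F(B→C) = (23.400 + 12.3) − 12.6 = 23.100 Gt C/yr.
Box C: F(C→D) = (23.100 + 4.52) − 11.9 = 15.720 Gt C/yr.
Box D: F(D→E) = (15.720 + 5.79) − 5.97 = 15.540 Gt C/yr.
Box E throughput = its input = 15.540 Gt C/yr; τ = 6440 / 15.540 = 414.4 yr.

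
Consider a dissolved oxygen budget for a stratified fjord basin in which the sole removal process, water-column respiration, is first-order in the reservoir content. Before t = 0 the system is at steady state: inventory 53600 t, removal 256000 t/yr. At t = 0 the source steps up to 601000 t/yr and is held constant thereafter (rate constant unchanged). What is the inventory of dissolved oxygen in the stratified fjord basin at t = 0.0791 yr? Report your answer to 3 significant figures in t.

76300 t

Residence time τ = M₀/F₀ = 0.2094 yr. The eventual steady state is M_∞ = M₀·(F₁/F₀) = 53600 × 601000/256000 = 125830 t.
The anomaly ΔM(t) = M(t) − M_∞ decays as ΔM₀·e^(−t/τ) with ΔM₀ = 53600 − 125830 = −72230 t.
At t = 0.0791 yr, e^(−t/τ) = e^(−0.3778) = 0.6854, so ΔM = −49510 t and M = 125830 − 49510 = 76327 t.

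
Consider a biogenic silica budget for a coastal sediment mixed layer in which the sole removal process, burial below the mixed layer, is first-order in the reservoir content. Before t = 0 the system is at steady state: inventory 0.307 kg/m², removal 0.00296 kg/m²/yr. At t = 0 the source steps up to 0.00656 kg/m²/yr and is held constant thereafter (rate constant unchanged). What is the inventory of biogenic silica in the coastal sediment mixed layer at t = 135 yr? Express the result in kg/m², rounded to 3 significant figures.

0.579 kg/m²

τ = M₀/F₀ = 0.307/0.00296 = 103.7 yr; rate constant k = 1/τ.
New steady state M_∞ = F₁/k = F₁·τ = 0.00656 × 103.7 = 0.68038 kg/m².
M(t) = M_∞ + (M₀ − M_∞)·e^(−t/τ); t/τ = 135/103.7 = 1.302, so e^(−t/τ) = 0.2721.
M(t) = 0.68038 − 0.3734 × 0.2721 = 0.57879 kg/m².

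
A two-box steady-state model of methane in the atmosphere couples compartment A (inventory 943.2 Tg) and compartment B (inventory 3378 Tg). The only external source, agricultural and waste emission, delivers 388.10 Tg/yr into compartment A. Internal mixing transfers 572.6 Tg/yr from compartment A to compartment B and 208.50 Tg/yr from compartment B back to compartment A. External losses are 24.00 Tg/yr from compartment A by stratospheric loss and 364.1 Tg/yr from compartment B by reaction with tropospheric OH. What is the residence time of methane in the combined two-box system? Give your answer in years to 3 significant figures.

Residence time in the combined system uses the total inventory and the total *external* removal — internal exchanges between the two boxes cancel.
M_total = 943.2 + 3378 = 4321.2 Tg.
ΣF_external_out = 24.00 + 364.1 = 388.10 Tg/yr.
τ = M_total / ΣF_ext = 4321.2 / 388.10 = 11.13 yr.

11.1 yr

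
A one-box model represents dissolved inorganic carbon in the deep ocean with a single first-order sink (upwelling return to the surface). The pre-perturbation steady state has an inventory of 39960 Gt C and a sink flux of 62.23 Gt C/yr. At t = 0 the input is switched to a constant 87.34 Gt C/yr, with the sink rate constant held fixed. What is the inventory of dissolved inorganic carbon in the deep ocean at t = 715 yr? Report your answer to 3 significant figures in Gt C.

The sink rate constant is k = F₀/M₀ = 62.23/39960 = 0.001557 yr⁻¹.
Solving dM/dt = F₁ − kM with M(0) = M₀ gives M(t) = F₁/k + (M₀ − F₁/k)·e^(−kt).
F₁/k = 87.34/0.001557 = 56084 Gt C; kt = 0.001557 × 715 = 1.113, e^(−kt) = 0.3284.
M(715) = 56084 + (39960 − 56084) × 0.3284 = 56084 − 5295 = 50789 Gt C.

50800 Gt C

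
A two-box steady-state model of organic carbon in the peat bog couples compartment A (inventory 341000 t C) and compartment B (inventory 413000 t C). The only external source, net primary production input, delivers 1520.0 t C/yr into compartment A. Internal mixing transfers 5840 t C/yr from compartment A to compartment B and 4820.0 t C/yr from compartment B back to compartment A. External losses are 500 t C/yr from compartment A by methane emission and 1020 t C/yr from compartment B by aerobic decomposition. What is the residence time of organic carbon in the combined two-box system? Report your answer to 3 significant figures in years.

496 yr

Residence time in the combined system uses the total inventory and the total *external* removal — internal exchanges between the two boxes cancel.
M_total = 341000 + 413000 = 754000 t C.
ΣF_external_out = 500 + 1020 = 1520.0 t C/yr.
τ = M_total / ΣF_ext = 754000 / 1520.0 = 496.1 yr.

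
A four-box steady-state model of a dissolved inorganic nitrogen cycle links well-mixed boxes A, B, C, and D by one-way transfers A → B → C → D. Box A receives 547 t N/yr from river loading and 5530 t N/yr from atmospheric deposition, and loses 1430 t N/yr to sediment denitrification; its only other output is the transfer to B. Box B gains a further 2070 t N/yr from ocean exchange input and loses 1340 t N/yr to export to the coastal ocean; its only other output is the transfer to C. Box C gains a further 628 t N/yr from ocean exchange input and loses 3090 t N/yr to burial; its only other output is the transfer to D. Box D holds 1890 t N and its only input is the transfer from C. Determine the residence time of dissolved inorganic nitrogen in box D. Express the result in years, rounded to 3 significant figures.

0.648 yr

Box A: F(A→B) = (547 + 5530) − 1430 = 4647.0 t N/yr.
Box B: F(B→C) = (4647.0 + 2070) − 1340 = 5377.0 t N/yr.
Box C: F(C→D) = (5377.0 + 628) − 3090 = 2915.0 t N/yr.
Box D throughput = its input = 2915.0 t N/yr; τ = 1890 / 2915.0 = 0.6484 yr.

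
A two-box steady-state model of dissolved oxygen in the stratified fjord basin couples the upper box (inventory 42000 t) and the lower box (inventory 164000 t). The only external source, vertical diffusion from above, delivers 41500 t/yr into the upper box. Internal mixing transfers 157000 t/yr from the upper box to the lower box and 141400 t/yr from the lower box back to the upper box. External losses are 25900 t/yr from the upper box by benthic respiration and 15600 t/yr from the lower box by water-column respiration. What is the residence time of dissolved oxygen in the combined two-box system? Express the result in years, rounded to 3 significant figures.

4.96 yr

For the system as a whole, the A↔B exchange is internal and contributes nothing to the throughput; only the external sinks remove mass.
M_total = 42000 + 164000 = 206000 t.
ΣF_external_out = 25900 + 15600 = 41500 t/yr.
τ = M_total / ΣF_ext = 206000 / 41500 = 4.964 yr.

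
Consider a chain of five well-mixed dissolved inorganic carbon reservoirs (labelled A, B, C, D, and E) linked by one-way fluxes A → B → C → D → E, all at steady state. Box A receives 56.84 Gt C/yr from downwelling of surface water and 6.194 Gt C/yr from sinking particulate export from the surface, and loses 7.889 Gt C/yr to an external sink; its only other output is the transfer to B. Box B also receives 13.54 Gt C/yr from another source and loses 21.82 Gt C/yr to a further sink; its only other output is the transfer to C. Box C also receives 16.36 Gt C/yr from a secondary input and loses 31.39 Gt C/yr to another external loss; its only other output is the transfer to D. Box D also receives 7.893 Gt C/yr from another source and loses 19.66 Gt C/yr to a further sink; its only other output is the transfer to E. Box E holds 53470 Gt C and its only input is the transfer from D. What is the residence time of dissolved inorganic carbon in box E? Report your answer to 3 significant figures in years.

2660 yr

Box A: F(A→B) = (56.84 + 6.194) − 7.889 = 55.145 Gt C/yr.
Box B: F(B→C) = (55.145 + 13.54) − 21.82 = 46.865 Gt C/yr.
Box C: F(C→D) = (46.865 + 16.36) − 31.39 = 31.835 Gt C/yr.
Box D: F(D→E) = (31.835 + 7.893) − 19.66 = 20.068 Gt C/yr.
Box E throughput = its input = 20.068 Gt C/yr; τ = 53470 / 20.068 = 2664 yr.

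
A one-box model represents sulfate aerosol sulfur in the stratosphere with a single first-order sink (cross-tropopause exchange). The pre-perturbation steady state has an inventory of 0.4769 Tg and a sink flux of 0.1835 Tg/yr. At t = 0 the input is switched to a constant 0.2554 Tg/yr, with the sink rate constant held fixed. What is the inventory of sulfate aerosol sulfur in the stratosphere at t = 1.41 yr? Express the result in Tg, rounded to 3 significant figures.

0.555 Tg

τ = M₀/F₀ = 0.4769/0.1835 = 2.599 yr; rate constant k = 1/τ.
New steady state M_∞ = F₁/k = F₁·τ = 0.2554 × 2.599 = 0.66376 Tg.
M(t) = M_∞ + (M₀ − M_∞)·e^(−t/τ); t/τ = 1.41/2.599 = 0.5425, so e^(−t/τ) = 0.5813.
M(t) = 0.66376 − 0.1869 × 0.5813 = 0.55514 Tg.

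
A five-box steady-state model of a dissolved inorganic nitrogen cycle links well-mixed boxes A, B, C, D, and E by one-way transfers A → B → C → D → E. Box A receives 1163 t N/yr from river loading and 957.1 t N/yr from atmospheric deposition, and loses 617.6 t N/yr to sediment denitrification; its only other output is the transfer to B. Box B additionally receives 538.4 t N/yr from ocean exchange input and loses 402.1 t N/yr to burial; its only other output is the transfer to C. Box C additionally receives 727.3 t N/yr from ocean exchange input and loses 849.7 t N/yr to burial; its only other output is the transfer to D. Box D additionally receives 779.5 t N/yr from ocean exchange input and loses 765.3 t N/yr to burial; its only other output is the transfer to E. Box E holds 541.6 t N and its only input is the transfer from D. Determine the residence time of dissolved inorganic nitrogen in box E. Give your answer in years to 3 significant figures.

0.354 yr

Box A: F(A→B) = (1163 + 957.1) − 617.6 = 1502.5 t N/yr.
Box B: F(B→C) = (1502.5 + 538.4) − 402.1 = 1638.8 t N/yr.
Box C: F(C→D) = (1638.8 + 727.3) − 849.7 = 1516.4 t N/yr.
Box D: F(D→E) = (1516.4 + 779.5) − 765.3 = 1530.6 t N/yr.
Box E throughput = its input = 1530.6 t N/yr; τ = 541.6 / 1530.6 = 0.3538 yr.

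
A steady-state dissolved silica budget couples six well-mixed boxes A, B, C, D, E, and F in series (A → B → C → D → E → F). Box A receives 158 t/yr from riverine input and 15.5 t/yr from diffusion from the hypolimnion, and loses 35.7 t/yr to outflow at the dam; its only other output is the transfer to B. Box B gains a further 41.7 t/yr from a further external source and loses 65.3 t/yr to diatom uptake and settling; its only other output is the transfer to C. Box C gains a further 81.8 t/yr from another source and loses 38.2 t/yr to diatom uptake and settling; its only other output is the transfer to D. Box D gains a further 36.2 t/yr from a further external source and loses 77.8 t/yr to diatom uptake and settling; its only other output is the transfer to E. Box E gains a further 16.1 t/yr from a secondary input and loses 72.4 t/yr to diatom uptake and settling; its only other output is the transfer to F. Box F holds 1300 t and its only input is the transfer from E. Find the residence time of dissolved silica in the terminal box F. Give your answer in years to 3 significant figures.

Box A: F(A→B) = (158 + 15.5) − 35.7 = 137.80 t/yr.
Box B: F(B→C) = (137.80 + 41.7) − 65.3 = 114.20 t/yr.
Box C: F(C→D) = (114.20 + 81.8) − 38.2 = 157.80 t/yr.
Box D: F(D→E) = (157.80 + 36.2) − 77.8 = 116.20 t/yr.
Box E: F(E→F) = (116.20 + 16.1) − 72.4 = 59.900 t/yr.
Box F throughput = its input = 59.900 t/yr; τ = 1300 / 59.900 = 21.70 yr.

21.7 yr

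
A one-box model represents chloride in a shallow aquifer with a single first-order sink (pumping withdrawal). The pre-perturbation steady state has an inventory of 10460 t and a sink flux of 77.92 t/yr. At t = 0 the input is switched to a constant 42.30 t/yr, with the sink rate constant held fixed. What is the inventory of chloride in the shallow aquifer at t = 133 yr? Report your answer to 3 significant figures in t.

τ = M₀/F₀ = 10460/77.92 = 134.2 yr; rate constant k = 1/τ.
New steady state M_∞ = F₁/k = F₁·τ = 42.30 × 134.2 = 5678.4 t.
M(t) = M_∞ + (M₀ − M_∞)·e^(−t/τ); t/τ = 133/134.2 = 0.9908, so e^(−t/τ) = 0.3713.
M(t) = 5678.4 + 4782 × 0.3713 = 7453.8 t.

7450 t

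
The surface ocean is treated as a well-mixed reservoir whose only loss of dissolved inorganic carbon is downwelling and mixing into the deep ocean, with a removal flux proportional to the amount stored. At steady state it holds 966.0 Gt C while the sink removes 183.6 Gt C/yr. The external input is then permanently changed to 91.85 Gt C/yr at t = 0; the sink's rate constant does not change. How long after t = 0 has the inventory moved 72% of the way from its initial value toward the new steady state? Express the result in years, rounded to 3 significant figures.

6.70 yr

τ = M₀/F₀ = 966.0/183.6 = 5.261 yr.
The remaining gap fraction is e^(−t/τ); 72% covered ⇒ e^(−t/τ) = 0.280.
t = −τ ln(0.280) = 5.261 × 1.273 = 6.698 yr.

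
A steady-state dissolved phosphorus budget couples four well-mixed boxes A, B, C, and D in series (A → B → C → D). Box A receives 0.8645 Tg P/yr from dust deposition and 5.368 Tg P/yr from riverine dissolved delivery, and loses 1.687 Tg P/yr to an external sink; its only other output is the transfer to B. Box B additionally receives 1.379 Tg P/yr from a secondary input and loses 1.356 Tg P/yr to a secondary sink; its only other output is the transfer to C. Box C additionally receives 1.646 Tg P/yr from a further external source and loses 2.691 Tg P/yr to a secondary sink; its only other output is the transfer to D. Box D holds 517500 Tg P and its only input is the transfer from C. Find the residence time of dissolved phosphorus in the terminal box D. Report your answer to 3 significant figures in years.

Box A: F(A→B) = (0.8645 + 5.368) − 1.687 = 4.5455 Tg P/yr.
Box B: F(B→C) = (4.5455 + 1.379) − 1.356 = 4.5685 Tg P/yr.
Box C: F(C→D) = (4.5685 + 1.646) − 2.691 = 3.5235 Tg P/yr.
Box D throughput = its input = 3.5235 Tg P/yr; τ = 517500 / 3.5235 = 146900 yr.

147000 yr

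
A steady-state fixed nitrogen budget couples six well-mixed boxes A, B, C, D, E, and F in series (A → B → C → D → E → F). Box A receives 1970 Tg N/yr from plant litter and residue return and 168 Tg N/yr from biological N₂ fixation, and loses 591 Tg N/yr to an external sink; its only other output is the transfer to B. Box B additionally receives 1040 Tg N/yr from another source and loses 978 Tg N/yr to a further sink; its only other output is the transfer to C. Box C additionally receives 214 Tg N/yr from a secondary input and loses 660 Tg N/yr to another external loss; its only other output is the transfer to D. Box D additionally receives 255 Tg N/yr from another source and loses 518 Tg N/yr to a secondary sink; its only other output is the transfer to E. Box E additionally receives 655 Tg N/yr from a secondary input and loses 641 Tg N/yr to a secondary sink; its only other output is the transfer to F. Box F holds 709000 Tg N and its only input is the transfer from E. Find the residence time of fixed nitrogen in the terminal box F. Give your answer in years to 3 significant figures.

776 yr

Box A: F(A→B) = (1970 + 168) − 591 = 1547.0 Tg N/yr.
Box B: F(B→C) = (1547.0 + 1040) − 978 = 1609.0 Tg N/yr.
Box C: F(C→D) = (1609.0 + 214) − 660 = 1163.0 Tg N/yr.
Box D: F(D→E) = (1163.0 + 255) − 518 = 900.00 Tg N/yr.
Box E: F(E→F) = (900.00 + 655) − 641 = 914.00 Tg N/yr.
Box F throughput = its input = 914.00 Tg N/yr; τ = 709000 / 914.00 = 775.7 yr.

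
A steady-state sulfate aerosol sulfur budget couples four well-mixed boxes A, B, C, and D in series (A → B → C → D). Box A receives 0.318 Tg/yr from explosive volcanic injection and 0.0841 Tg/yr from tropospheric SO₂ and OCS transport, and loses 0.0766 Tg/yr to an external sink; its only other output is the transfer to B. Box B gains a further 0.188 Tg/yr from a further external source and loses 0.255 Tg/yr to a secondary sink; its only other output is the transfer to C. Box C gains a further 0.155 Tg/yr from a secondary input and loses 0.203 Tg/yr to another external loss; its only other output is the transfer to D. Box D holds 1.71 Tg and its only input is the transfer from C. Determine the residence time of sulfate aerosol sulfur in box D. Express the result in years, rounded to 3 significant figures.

Box A: F(A→B) = (0.318 + 0.0841) − 0.0766 = 0.32550 Tg/yr.
Box B: F(B→C) = (0.32550 + 0.188) − 0.255 = 0.25850 Tg/yr.
Box C: F(C→D) = (0.25850 + 0.155) − 0.203 = 0.21050 Tg/yr.
Box D throughput = its input = 0.21050 Tg/yr; τ = 1.71 / 0.21050 = 8.124 yr.

8.12 yr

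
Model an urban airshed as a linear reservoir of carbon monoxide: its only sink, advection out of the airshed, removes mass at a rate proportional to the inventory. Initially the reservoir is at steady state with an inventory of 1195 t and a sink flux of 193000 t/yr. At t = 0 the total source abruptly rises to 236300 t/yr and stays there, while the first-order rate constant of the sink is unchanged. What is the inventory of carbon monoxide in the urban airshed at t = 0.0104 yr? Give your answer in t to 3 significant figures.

1410 t

Residence time τ = M₀/F₀ = 0.006192 yr. The eventual steady state is M_∞ = M₀·(F₁/F₀) = 1195 × 236300/193000 = 1463.1 t.
The anomaly ΔM(t) = M(t) − M_∞ decays as ΔM₀·e^(−t/τ) with ΔM₀ = 1195 − 1463.1 = −268.1 t.
At t = 0.0104 yr, e^(−t/τ) = e^(−1.680) = 0.1864, so ΔM = −49.98 t and M = 1463.1 − 49.98 = 1413.1 t.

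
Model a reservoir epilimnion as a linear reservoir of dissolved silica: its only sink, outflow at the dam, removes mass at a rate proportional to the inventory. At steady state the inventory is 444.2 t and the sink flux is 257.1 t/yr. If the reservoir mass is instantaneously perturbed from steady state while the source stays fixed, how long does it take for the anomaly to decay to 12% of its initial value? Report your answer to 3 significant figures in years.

3.66 yr

For a linear reservoir the anomaly decays as exp(−t/τ) with τ = M/F = 444.2/257.1 = 1.728 yr.
exp(−t/τ) = 0.12 ⇒ t = −τ ln(0.12) = 1.728 × 2.120 = 3.663 yr.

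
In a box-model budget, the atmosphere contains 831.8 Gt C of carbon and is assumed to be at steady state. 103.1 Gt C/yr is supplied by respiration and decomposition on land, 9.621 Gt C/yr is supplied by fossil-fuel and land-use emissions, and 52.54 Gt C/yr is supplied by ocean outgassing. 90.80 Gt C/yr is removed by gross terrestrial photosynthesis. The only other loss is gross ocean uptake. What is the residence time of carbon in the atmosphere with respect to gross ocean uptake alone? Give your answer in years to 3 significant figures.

11.2 yr

At steady state ΣF_in = ΣF_out.
ΣF_in = 103.1 + 9.621 + 52.54 = 165.26 Gt C/yr.
Gross ocean uptake flux = ΣF_in − (90.80) = 165.26 − 90.80 = 74.46 Gt C/yr.
τ = M / F = 831.8 / 74.46 = 11.17 yr.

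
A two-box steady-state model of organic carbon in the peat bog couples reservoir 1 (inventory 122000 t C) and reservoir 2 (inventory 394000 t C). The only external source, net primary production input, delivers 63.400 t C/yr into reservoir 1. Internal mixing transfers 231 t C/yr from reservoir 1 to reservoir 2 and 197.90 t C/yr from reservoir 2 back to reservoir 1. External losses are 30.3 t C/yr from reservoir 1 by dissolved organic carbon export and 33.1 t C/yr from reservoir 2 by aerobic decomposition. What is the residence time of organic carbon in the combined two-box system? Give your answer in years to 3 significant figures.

For the system as a whole, the A↔B exchange is internal and contributes nothing to the throughput; only the external sinks remove mass.
M_total = 122000 + 394000 = 516000 t C.
ΣF_external_out = 30.3 + 33.1 = 63.400 t C/yr.
τ = M_total / ΣF_ext = 516000 / 63.400 = 8139 yr.

8140 yr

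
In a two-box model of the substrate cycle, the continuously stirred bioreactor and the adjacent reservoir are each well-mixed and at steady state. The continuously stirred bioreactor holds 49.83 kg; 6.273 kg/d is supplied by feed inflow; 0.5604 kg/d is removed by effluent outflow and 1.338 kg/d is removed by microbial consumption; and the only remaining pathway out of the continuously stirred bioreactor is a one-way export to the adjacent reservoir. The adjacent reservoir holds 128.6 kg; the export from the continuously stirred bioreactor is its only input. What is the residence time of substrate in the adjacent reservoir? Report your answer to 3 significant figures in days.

Balance the continuously stirred bioreactor: ΣF_in = 6.2730 kg/d.
Export to the adjacent reservoir = ΣF_in − (0.5604 + 1.338) = 4.3746 kg/d.
At steady state the output of the adjacent reservoir equals its input, 4.3746 kg/d.
τ = M / F = 128.6 / 4.3746 = 29.40 d.

29.4 d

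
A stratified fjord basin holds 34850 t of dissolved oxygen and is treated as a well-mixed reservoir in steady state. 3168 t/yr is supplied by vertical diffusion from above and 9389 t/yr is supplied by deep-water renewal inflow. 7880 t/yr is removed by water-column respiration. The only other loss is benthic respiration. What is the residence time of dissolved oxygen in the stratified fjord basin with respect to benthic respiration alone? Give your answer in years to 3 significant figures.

At steady state ΣF_in = ΣF_out.
ΣF_in = 3168 + 9389 = 12557 t/yr.
Benthic respiration flux = ΣF_in − (7880) = 12557 − 7880 = 4677 t/yr.
τ = M / F = 34850 / 4677 = 7.451 yr.

7.45 yr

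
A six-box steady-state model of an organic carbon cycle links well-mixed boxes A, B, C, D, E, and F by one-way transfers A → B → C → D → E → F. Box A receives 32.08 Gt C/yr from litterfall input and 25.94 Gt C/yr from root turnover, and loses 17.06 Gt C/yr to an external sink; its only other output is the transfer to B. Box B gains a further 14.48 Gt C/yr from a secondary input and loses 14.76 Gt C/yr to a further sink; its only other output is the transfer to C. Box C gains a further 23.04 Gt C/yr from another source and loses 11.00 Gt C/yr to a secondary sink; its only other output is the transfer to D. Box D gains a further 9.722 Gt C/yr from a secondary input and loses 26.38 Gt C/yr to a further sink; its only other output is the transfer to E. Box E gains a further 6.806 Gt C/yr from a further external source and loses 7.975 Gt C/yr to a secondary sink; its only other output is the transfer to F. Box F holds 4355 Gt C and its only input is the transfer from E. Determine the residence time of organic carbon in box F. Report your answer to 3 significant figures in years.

125 yr

Box A: F(A→B) = (32.08 + 25.94) − 17.06 = 40.960 Gt C/yr.
Box B: F(B→C) = (40.960 + 14.48) − 14.76 = 40.680 Gt C/yr.
Box C: F(C→D) = (40.680 + 23.04) − 11.00 = 52.720 Gt C/yr.
Box D: F(D→E) = (52.720 + 9.722) − 26.38 = 36.062 Gt C/yr.
Box E: F(E→F) = (36.062 + 6.806) − 7.975 = 34.893 Gt C/yr.
Box F throughput = its input = 34.893 Gt C/yr; τ = 4355 / 34.893 = 124.8 yr.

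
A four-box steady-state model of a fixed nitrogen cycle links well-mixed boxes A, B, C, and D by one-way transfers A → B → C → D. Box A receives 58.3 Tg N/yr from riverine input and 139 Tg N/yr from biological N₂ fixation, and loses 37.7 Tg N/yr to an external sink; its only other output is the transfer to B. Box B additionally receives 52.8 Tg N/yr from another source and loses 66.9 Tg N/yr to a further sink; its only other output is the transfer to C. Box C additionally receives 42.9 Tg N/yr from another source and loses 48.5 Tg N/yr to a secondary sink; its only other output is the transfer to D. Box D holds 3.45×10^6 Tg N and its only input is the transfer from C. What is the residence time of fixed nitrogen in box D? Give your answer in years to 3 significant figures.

24700 yr

Box A: F(A→B) = (58.3 + 139) − 37.7 = 159.60 Tg N/yr.
Box B: F(B→C) = (159.60 + 52.8) − 66.9 = 145.50 Tg N/yr.
Box C: F(C→D) = (145.50 + 42.9) − 48.5 = 139.90 Tg N/yr.
Box D throughput = its input = 139.90 Tg N/yr; τ = 3.45×10^6 / 139.90 = 24660 yr.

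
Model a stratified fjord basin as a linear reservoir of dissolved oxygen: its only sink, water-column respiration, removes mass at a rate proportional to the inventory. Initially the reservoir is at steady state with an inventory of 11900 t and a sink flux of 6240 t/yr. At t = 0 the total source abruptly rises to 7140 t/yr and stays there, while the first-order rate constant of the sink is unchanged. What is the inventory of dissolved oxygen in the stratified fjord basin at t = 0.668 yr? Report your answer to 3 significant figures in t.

12400 t

τ = M₀/F₀ = 11900/6240 = 1.907 yr; rate constant k = 1/τ.
New steady state M_∞ = F₁/k = F₁·τ = 7140 × 1.907 = 13616 t.
M(t) = M_∞ + (M₀ − M_∞)·e^(−t/τ); t/τ = 0.668/1.907 = 0.3503, so e^(−t/τ) = 0.7045.
M(t) = 13616 − 1716 × 0.7045 = 12407 t.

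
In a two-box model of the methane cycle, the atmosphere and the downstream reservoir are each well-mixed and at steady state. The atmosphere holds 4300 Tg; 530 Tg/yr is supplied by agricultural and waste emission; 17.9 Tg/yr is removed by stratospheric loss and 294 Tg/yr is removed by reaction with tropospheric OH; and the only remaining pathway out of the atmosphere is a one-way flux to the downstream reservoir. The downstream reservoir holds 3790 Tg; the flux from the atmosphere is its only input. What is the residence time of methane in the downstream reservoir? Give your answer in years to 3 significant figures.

17.4 yr

Balance the atmosphere: ΣF_in = 530.00 Tg/yr.
Flux to the downstream reservoir = ΣF_in − (17.9 + 294) = 218.10 Tg/yr.
At steady state the output of the downstream reservoir equals its input, 218.10 Tg/yr.
τ = M / F = 3790 / 218.10 = 17.38 yr.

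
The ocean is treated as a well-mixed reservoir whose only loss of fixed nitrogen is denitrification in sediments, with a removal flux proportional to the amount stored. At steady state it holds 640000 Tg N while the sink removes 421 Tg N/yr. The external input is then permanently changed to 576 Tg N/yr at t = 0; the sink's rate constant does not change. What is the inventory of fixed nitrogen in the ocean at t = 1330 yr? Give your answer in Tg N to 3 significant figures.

777000 Tg N

The sink rate constant is k = F₀/M₀ = 421/640000 = 0.0006578 yr⁻¹.
Solving dM/dt = F₁ − kM with M(0) = M₀ gives M(t) = F₁/k + (M₀ − F₁/k)·e^(−kt).
F₁/k = 576/0.0006578 = 875630 Tg N; kt = 0.0006578 × 1330 = 0.8749, e^(−kt) = 0.4169.
M(1330) = 875630 + (640000 − 875630) × 0.4169 = 875630 − 98240 = 777390 Tg N.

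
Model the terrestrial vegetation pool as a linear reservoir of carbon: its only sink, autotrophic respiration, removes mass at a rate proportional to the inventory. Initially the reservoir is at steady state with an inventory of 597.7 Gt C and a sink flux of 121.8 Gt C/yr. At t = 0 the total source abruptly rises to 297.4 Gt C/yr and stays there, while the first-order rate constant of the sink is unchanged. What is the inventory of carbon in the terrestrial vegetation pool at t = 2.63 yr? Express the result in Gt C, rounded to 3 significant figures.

Residence time τ = M₀/F₀ = 4.907 yr. The eventual steady state is M_∞ = M₀·(F₁/F₀) = 597.7 × 297.4/121.8 = 1459.4 Gt C.
The anomaly ΔM(t) = M(t) − M_∞ decays as ΔM₀·e^(−t/τ) with ΔM₀ = 597.7 − 1459.4 = −861.7 Gt C.
At t = 2.63 yr, e^(−t/τ) = e^(−0.5359) = 0.5851, so ΔM = −504.2 Gt C and M = 1459.4 − 504.2 = 955.21 Gt C.

955 Gt C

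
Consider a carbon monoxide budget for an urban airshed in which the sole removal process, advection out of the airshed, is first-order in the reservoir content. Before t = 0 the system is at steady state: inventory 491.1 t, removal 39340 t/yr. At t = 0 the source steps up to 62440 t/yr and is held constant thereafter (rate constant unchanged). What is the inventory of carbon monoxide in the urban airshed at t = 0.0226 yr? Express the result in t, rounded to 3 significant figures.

732 t

Residence time τ = M₀/F₀ = 0.01248 yr. The eventual steady state is M_∞ = M₀·(F₁/F₀) = 491.1 × 62440/39340 = 779.47 t.
The anomaly ΔM(t) = M(t) − M_∞ decays as ΔM₀·e^(−t/τ) with ΔM₀ = 491.1 − 779.47 = −288.4 t.
At t = 0.0226 yr, e^(−t/τ) = e^(−1.810) = 0.1636, so ΔM = −47.17 t and M = 779.47 − 47.17 = 732.29 t.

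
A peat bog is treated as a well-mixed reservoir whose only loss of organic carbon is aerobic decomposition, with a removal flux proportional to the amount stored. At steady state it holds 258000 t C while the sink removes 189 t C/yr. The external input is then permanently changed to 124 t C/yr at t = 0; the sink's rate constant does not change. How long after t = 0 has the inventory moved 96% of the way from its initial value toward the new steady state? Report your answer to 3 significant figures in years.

τ = M₀/F₀ = 258000/189 = 1365 yr.
The remaining gap fraction is e^(−t/τ); 96% covered ⇒ e^(−t/τ) = 0.0400.
t = −τ ln(0.0400) = 1365 × 3.219 = 4394 yr.

4390 yr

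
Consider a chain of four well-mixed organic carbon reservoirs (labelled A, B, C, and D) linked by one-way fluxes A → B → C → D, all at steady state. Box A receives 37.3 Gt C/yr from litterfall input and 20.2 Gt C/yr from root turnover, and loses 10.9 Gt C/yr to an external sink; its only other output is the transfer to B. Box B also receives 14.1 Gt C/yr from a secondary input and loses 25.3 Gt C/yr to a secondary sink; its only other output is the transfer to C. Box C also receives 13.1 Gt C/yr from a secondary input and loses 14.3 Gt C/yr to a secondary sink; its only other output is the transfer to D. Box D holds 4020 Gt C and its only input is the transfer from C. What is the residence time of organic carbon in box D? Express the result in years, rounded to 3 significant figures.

Box A: F(A→B) = (37.3 + 20.2) − 10.9 = 46.600 Gt C/yr.
Box B: F(B→C) = (46.600 + 14.1) − 25.3 = 35.400 Gt C/yr.
Box C: F(C→D) = (35.400 + 13.1) − 14.3 = 34.200 Gt C/yr.
Box D throughput = its input = 34.200 Gt C/yr; τ = 4020 / 34.200 = 117.5 yr.

118 yr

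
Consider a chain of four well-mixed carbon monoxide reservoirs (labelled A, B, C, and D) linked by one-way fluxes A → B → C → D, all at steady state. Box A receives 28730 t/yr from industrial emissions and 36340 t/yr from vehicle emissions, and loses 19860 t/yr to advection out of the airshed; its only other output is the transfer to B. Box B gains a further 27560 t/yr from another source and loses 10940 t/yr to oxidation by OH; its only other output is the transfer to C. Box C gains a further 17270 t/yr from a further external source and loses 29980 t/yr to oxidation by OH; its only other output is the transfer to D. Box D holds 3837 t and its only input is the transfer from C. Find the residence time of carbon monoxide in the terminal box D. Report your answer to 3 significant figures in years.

0.0781 yr

Box A: F(A→B) = (28730 + 36340) − 19860 = 45210 t/yr.
Box B: F(B→C) = (45210 + 27560) − 10940 = 61830 t/yr.
Box C: F(C→D) = (61830 + 17270) − 29980 = 49120 t/yr.
Box D throughput = its input = 49120 t/yr; τ = 3837 / 49120 = 0.07811 yr.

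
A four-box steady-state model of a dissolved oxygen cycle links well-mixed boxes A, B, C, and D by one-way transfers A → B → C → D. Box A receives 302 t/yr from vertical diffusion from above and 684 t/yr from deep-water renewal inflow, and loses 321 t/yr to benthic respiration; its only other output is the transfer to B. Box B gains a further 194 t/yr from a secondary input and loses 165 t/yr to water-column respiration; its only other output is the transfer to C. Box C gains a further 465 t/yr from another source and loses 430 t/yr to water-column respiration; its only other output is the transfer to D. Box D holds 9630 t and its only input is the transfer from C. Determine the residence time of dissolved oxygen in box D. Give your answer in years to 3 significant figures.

Box A: F(A→B) = (302 + 684) − 321 = 665.00 t/yr.
Box B: F(B→C) = (665.00 + 194) − 165 = 694.00 t/yr.
Box C: F(C→D) = (694.00 + 465) − 430 = 729.00 t/yr.
Box D throughput = its input = 729.00 t/yr; τ = 9630 / 729.00 = 13.21 yr.

13.2 yr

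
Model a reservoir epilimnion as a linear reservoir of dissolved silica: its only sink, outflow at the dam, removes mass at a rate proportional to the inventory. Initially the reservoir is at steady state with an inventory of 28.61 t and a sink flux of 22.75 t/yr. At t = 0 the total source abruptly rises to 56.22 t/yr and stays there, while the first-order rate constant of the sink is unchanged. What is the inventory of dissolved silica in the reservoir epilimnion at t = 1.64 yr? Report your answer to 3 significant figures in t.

59.3 t

τ = M₀/F₀ = 28.61/22.75 = 1.258 yr; rate constant k = 1/τ.
New steady state M_∞ = F₁/k = F₁·τ = 56.22 × 1.258 = 70.701 t.
M(t) = M_∞ + (M₀ − M_∞)·e^(−t/τ); t/τ = 1.64/1.258 = 1.304, so e^(−t/τ) = 0.2714.
M(t) = 70.701 − 42.09 × 0.2714 = 59.277 t.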